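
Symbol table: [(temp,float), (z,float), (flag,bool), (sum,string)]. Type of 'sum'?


Lookup 'sum' → type string


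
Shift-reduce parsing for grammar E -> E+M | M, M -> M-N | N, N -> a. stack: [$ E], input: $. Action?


start symbol E on stack, input exhausted
Action: accept


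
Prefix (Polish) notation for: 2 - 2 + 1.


left-to-right (same/higher precedence on left): tree is (+ (- 2 2) 1)
Prefix: + - 2 2 1


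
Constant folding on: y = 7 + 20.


7 + 20 = 27 at compile time
Optimized: y = 27


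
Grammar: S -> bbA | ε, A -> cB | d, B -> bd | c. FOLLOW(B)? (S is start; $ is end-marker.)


$ ∈ FOLLOW(S). For each A -> αBβ: add FIRST(β)\{ε} to FOLLOW(B); if β nullable, add FOLLOW(A).
FOLLOW(B) = {$}


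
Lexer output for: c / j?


Scan left to right, longest-match per lexeme
Tokens: ID(c), OP(/), ID(j)


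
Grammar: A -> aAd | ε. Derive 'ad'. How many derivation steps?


Derivation: A => aAd => ad
Steps: 2


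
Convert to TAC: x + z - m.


Break into single-operator statements:
t1 = x + z
t2 = t1 - m


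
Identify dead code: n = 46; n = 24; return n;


first assignment to n is overwritten before any read
Dead: 'n = 46'


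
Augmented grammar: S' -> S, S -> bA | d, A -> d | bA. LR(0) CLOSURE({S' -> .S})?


Start: S' -> .S
For each item with dot before a nonterminal B, add B -> .γ for every B-production
Closure: [S' -> .S, S -> .bA, S -> .d]


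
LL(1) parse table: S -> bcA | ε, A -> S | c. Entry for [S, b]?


For [S, b]: 'b' ∈ FIRST(bcA)
Entry: S -> bcA


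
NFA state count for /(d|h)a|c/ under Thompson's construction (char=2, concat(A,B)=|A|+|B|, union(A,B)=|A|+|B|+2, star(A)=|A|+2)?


Syntax tree has 4 char leaf(s), 2 union(s), 0 star(s)
chars contribute 4×2 = 8; each union adds +2; each star adds +2
Total: 8 + 4 + 0 = 12 states


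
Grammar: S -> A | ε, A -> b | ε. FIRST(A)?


Per alternative of A: FIRST(b) = {b}; FIRST(ε) = {ε}
FIRST(A) = {b, ε}


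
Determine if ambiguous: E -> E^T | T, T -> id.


precedence layered via separate nonterminal T: deterministic
Unambiguous


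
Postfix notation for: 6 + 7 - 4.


Left to right (same or higher precedence on left)
Postfix: 6 7 + 4 -


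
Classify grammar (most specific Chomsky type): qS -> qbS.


LHS has context (more than one symbol) and |LHS| ≤ |RHS|
Classification: Type 1 (Context-Sensitive)


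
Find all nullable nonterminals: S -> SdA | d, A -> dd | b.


A nonterminal is nullable iff some alternative derives ε (directly, or every symbol in it is nullable)
Nullable: {}


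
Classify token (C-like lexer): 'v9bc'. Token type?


Pattern: letter/underscore followed by alphanumerics, not a keyword
Type: IDENTIFIER


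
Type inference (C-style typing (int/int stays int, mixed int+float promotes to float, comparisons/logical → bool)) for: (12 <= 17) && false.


Operand types: bool && bool
Rule: logical operators take bool operands and yield bool
Result type: bool


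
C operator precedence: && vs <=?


'<=' is relational (level 7); '&&' is logical AND (level 2)
Higher level binds tighter
'<=' has higher precedence than '&&'


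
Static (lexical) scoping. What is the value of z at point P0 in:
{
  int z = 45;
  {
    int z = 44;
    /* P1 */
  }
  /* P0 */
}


z declared in the same block as P0
z = 45


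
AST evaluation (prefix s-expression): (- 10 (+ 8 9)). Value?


Evaluate inner: (+ 8 9) = 17
Evaluate root: (- 10 17) = -7
Result: -7


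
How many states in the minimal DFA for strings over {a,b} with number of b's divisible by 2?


Track (count of b) mod 2: states 0..1, accept at 0
Minimal DFA: 2 states


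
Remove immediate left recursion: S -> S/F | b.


Left-recursive alternatives: S/F; non-recursive: b
Introduce S': S -> bS', S' -> /FS' | ε


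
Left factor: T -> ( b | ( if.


Common prefix: '('
Factored: T -> ( T', T' -> b | if


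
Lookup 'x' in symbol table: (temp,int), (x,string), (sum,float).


Lookup 'x' → type string


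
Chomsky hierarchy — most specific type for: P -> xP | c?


Right-linear: every RHS is a terminal or a terminal followed by one nonterminal
Classification: Type 3 (Regular)


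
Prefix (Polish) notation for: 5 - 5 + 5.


left-to-right (same/higher precedence on left): tree is (+ (- 5 5) 5)
Prefix: + - 5 5 5


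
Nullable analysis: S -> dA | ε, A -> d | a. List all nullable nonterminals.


A nonterminal is nullable iff some alternative derives ε (directly, or every symbol in it is nullable)
Nullable: {S}


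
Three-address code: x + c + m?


Break into single-operator statements:
t1 = x + c
t2 = t1 + m


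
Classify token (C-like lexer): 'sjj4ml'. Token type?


Pattern: letter/underscore followed by alphanumerics, not a keyword
Type: IDENTIFIER


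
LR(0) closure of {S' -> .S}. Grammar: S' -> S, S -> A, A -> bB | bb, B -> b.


Start: S' -> .S
For each item with dot before a nonterminal B, add B -> .γ for every B-production
Closure: [S' -> .S, S -> .A, A -> .bB, A -> .bb]


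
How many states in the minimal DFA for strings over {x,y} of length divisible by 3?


Track length mod 3: states 0..2, accept at 0
Minimal DFA: 3 states


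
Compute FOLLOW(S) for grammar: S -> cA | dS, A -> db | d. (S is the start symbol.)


$ ∈ FOLLOW(S). For each A -> αBβ: add FIRST(β)\{ε} to FOLLOW(B); if β nullable, add FOLLOW(A).
FOLLOW(S) = {$}


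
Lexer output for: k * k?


Scan left to right, longest-match per lexeme
Tokens: ID(k), OP(*), ID(k)


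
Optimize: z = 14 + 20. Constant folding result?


14 + 20 = 34 at compile time
Optimized: z = 34


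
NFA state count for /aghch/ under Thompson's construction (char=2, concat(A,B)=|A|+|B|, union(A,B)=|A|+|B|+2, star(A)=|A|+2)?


Syntax tree has 5 char leaf(s), 0 union(s), 0 star(s)
chars contribute 5×2 = 10; each union adds +2; each star adds +2
Total: 10 + 0 + 0 = 10 states


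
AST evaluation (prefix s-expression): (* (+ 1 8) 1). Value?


Evaluate inner: (+ 1 8) = 9
Evaluate root: (* 9 1) = 9
Result: 9


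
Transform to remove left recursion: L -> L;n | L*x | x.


Left-recursive alternatives: L;n, L*x; non-recursive: x
Introduce L': L -> xL', L' -> ;nL' | *xL' | ε


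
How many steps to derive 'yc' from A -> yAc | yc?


Derivation: A => yc
Steps: 1


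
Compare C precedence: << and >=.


'<<' is shift (level 8); '>=' is relational (level 7)
Higher level binds tighter
'<<' has higher precedence than '>='


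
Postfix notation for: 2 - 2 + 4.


Left to right (same or higher precedence on left)
Postfix: 2 2 - 4 +


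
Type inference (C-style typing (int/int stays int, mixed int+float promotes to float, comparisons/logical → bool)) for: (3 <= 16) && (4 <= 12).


Operand types: bool && bool
Rule: logical operators take bool operands and yield bool
Result type: bool


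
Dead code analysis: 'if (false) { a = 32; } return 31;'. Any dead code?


condition is constant false, so the whole block is unreachable
Dead: 'if (false) { a = 32; }'


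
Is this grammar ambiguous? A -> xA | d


right-linear, alternatives start with distinct terminals 'x' vs 'd': unique leftmost derivation
Unambiguous


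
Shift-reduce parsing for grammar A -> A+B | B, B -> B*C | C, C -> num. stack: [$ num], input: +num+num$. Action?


'num' on top is the handle for C -> num
Action: reduce (C -> num)


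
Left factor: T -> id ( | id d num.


Common prefix: 'id'
Factored: T -> id T', T' -> ( | d num


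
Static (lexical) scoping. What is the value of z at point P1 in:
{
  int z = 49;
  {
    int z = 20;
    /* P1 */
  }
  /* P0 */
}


z declared in the same block as P1
z = 20


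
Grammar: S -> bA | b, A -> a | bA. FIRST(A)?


Per alternative of A: FIRST(a) = {a}; FIRST(bA) = {b}
FIRST(A) = {a, b}


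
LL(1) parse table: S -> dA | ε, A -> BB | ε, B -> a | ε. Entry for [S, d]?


For [S, d]: 'd' ∈ FIRST(dA)
Entry: S -> dA


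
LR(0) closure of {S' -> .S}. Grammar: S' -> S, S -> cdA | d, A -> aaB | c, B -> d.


Start: S' -> .S
For each item with dot before a nonterminal B, add B -> .γ for every B-production
Closure: [S' -> .S, S -> .cdA, S -> .d]


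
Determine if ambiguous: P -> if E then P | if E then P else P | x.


dangling else: 'if E then if E then x else x' parses two ways
Ambiguous


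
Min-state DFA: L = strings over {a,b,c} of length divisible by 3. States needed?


Track length mod 3: states 0..2, accept at 0
Minimal DFA: 3 states


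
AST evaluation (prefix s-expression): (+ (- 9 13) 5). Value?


Evaluate inner: (- 9 13) = -4
Evaluate root: (+ -4 5) = 1
Result: 1


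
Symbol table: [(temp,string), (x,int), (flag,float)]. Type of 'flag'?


Lookup 'flag' → type float


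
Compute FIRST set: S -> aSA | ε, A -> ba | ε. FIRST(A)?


Per alternative of A: FIRST(ba) = {b}; FIRST(ε) = {ε}
FIRST(A) = {b, ε}


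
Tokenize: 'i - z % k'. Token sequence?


Scan left to right, longest-match per lexeme
Tokens: ID(i), OP(-), ID(z), OP(%), ID(k)


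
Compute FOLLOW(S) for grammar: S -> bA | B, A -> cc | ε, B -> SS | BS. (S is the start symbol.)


$ ∈ FOLLOW(S). For each A -> αBβ: add FIRST(β)\{ε} to FOLLOW(B); if β nullable, add FOLLOW(A).
FOLLOW(S) = {$, b}


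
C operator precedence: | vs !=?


'!=' is equality (level 6); '|' is bitwise OR (level 3)
Higher level binds tighter
'!=' has higher precedence than '|'


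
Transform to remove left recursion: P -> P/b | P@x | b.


Left-recursive alternatives: P/b, P@x; non-recursive: b
Introduce P': P -> bP', P' -> /bP' | @xP' | ε


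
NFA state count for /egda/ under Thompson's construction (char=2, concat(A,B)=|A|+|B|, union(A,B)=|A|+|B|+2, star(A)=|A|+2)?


Syntax tree has 4 char leaf(s), 0 union(s), 0 star(s)
chars contribute 4×2 = 8; each union adds +2; each star adds +2
Total: 8 + 0 + 0 = 8 states


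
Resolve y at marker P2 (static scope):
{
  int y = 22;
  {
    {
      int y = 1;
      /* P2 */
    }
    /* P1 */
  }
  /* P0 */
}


y declared in the same block as P2
y = 1


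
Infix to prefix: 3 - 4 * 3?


'*' binds tighter: tree is (- 3 (* 4 3))
Prefix: - 3 * 4 3


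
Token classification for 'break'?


Pattern: reserved word
Type: KEYWORD


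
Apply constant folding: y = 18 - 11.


18 - 11 = 7 at compile time
Optimized: y = 7


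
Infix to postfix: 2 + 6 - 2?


Left to right (same or higher precedence on left)
Postfix: 2 6 + 2 -


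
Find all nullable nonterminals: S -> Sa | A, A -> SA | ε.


A nonterminal is nullable iff some alternative derives ε (directly, or every symbol in it is nullable)
Nullable: {A, S}


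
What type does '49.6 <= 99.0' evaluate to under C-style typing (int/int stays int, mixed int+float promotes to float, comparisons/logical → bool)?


Operand types: float <= float
Rule: comparison yields bool
Result type: bool


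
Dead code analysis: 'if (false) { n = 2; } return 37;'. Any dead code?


condition is constant false, so the whole block is unreachable
Dead: 'if (false) { n = 2; }'


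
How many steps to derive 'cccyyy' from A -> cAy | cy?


Derivation: A => cAy => ccAyy => cccyyy
Steps: 3


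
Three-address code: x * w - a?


Break into single-operator statements:
t1 = x * w
t2 = t1 - a


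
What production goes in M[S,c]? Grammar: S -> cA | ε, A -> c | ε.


For [S, c]: 'c' ∈ FIRST(cA)
Entry: S -> cA


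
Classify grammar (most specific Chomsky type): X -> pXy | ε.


Single nonterminal LHS, but p^n y^n is not regular
Classification: Type 2 (Context-Free)


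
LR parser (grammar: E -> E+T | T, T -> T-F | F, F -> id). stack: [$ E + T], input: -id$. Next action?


'-' can extend T; shift to build T -> T-F
Action: shift


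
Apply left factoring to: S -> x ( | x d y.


Common prefix: 'x'
Factored: S -> x S', S' -> ( | d y


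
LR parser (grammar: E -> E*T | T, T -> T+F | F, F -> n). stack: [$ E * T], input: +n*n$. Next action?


'+' can extend T; shift to build T -> T+F
Action: shift


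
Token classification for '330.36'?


Pattern: digits with a decimal point
Type: FLOAT_LITERAL


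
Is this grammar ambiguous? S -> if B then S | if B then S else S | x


dangling else: 'if B then if B then x else x' parses two ways
Ambiguous


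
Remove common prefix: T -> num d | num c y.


Common prefix: 'num'
Factored: T -> num T', T' -> d | c y


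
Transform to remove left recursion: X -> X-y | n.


Left-recursive alternatives: X-y; non-recursive: n
Introduce X': X -> nX', X' -> -yX' | ε


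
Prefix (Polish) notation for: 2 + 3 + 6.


left-to-right (same/higher precedence on left): tree is (+ (+ 2 3) 6)
Prefix: + + 2 3 6


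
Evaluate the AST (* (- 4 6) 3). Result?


Evaluate inner: (- 4 6) = -2
Evaluate root: (* -2 3) = -6
Result: -6


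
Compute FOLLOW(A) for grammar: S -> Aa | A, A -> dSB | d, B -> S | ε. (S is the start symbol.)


$ ∈ FOLLOW(S). For each A -> αBβ: add FIRST(β)\{ε} to FOLLOW(B); if β nullable, add FOLLOW(A).
FOLLOW(A) = {$, a, d}


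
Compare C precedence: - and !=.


'-' is additive (level 9); '!=' is equality (level 6)
Higher level binds tighter
'-' has higher precedence than '!='


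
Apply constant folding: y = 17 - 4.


17 - 4 = 13 at compile time
Optimized: y = 13


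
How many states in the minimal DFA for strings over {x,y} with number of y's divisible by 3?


Track (count of y) mod 3: states 0..2, accept at 0
Minimal DFA: 3 states


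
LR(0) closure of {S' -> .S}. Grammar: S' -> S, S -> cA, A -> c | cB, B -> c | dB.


Start: S' -> .S
For each item with dot before a nonterminal B, add B -> .γ for every B-production
Closure: [S' -> .S, S -> .cA]


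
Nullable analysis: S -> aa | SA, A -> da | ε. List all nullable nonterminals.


A nonterminal is nullable iff some alternative derives ε (directly, or every symbol in it is nullable)
Nullable: {A}


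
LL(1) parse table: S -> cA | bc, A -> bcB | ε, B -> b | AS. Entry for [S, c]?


For [S, c]: 'c' ∈ FIRST(cA)
Entry: S -> cA


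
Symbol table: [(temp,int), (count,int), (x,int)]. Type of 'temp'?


Lookup 'temp' → type int


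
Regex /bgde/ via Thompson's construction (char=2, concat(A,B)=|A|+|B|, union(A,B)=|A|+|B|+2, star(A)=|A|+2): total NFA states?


Syntax tree has 4 char leaf(s), 0 union(s), 0 star(s)
chars contribute 4×2 = 8; each union adds +2; each star adds +2
Total: 8 + 0 + 0 = 8 states


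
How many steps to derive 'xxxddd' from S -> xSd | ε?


Derivation: S => xSd => xxSdd => xxxSddd => xxxddd
Steps: 4


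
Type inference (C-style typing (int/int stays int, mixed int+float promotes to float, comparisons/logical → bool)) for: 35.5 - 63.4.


Operand types: float - float
Rule: mixed int/float promotes to float; int/int stays int
Result type: float


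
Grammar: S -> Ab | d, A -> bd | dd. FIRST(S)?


Per alternative of S: FIRST(Ab) = {b, d}; FIRST(d) = {d}
FIRST(S) = {b, d}


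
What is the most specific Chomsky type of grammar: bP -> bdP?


LHS has context (more than one symbol) and |LHS| ≤ |RHS|
Classification: Type 1 (Context-Sensitive)


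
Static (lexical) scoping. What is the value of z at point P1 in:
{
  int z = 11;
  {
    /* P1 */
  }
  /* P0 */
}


P1's block does not declare z; resolves to the enclosing declaration at depth 0
z = 11


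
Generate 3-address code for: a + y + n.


Break into single-operator statements:
t1 = a + y
t2 = t1 + n


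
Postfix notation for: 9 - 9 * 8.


* has higher precedence, evaluate 9*8 first
Postfix: 9 9 8 * -


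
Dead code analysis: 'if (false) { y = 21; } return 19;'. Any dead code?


condition is constant false, so the whole block is unreachable
Dead: 'if (false) { y = 21; }'


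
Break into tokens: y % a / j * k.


Scan left to right, longest-match per lexeme
Tokens: ID(y), OP(%), ID(a), OP(/), ID(j), OP(*), ID(k)


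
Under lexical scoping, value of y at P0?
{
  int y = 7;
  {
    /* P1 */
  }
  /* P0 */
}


y declared in the same block as P0
y = 7


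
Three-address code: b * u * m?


Break into single-operator statements:
t1 = b * u
t2 = t1 * m


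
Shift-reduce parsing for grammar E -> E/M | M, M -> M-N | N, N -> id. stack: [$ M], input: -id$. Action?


shift '-' to continue M -> M-N
Action: shift


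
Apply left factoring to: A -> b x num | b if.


Common prefix: 'b'
Factored: A -> b A', A' -> x num | if


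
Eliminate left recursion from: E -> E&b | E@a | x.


Left-recursive alternatives: E&b, E@a; non-recursive: x
Introduce E': E -> xE', E' -> &bE' | @aE' | ε


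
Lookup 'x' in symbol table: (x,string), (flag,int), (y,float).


Lookup 'x' → type string


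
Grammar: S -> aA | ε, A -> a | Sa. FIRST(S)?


Per alternative of S: FIRST(aA) = {a}; FIRST(ε) = {ε}
FIRST(S) = {a, ε}


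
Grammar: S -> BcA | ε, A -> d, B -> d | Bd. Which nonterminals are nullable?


A nonterminal is nullable iff some alternative derives ε (directly, or every symbol in it is nullable)
Nullable: {S}


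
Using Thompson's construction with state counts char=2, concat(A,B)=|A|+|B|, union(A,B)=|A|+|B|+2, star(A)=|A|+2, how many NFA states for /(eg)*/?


Syntax tree has 2 char leaf(s), 0 union(s), 1 star(s)
chars contribute 2×2 = 4; each union adds +2; each star adds +2
Total: 4 + 0 + 2 = 6 states


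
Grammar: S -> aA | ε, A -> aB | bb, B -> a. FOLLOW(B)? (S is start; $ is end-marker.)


$ ∈ FOLLOW(S). For each A -> αBβ: add FIRST(β)\{ε} to FOLLOW(B); if β nullable, add FOLLOW(A).
FOLLOW(B) = {$}


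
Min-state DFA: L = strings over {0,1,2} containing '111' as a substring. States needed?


KMP-style automaton: 3 progress states + 1 absorbing accept = 4
Minimal DFA: 4 states


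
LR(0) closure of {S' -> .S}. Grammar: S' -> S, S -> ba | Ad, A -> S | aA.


Start: S' -> .S
For each item with dot before a nonterminal B, add B -> .γ for every B-production
Closure: [S' -> .S, S -> .ba, S -> .Ad, A -> .S, A -> .aA]


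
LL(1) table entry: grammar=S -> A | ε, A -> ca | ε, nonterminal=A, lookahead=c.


For [A, c]: 'c' ∈ FIRST(ca)
Entry: A -> ca


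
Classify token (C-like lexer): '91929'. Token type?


Pattern: digits only
Type: INTEGER_LITERAL


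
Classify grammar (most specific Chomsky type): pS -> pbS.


LHS has context (more than one symbol) and |LHS| ≤ |RHS|
Classification: Type 1 (Context-Sensitive)


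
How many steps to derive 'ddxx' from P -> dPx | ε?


Derivation: P => dPx => ddPxx => ddxx
Steps: 3


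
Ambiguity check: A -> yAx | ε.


balanced y^n…x^n: each string has a unique parse
Unambiguous


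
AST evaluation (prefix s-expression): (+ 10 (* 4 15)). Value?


Evaluate inner: (* 4 15) = 60
Evaluate root: (+ 10 60) = 70
Result: 70


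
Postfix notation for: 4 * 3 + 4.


Left to right (same or higher precedence on left)
Postfix: 4 3 * 4 +


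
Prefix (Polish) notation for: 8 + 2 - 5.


left-to-right (same/higher precedence on left): tree is (- (+ 8 2) 5)
Prefix: - + 8 2 5


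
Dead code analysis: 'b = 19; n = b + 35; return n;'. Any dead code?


b is read by n's definition; n is returned
No dead code


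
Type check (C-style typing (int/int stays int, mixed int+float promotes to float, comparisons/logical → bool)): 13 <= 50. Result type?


Operand types: int <= int
Rule: comparison yields bool
Result type: bool


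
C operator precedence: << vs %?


'%' is multiplicative (level 10); '<<' is shift (level 8)
Higher level binds tighter
'%' has higher precedence than '<<'


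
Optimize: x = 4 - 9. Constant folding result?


4 - 9 = -5 at compile time
Optimized: x = -5


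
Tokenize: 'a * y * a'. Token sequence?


Scan left to right, longest-match per lexeme
Tokens: ID(a), OP(*), ID(y), OP(*), ID(a)


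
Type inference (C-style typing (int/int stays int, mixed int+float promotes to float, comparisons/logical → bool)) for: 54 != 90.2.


Operand types: int != float
Rule: comparison yields bool
Result type: bool


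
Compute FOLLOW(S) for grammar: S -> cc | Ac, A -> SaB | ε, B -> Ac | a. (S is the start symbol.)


$ ∈ FOLLOW(S). For each A -> αBβ: add FIRST(β)\{ε} to FOLLOW(B); if β nullable, add FOLLOW(A).
FOLLOW(S) = {$, a}


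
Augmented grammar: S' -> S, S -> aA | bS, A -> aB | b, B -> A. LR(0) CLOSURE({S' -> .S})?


Start: S' -> .S
For each item with dot before a nonterminal B, add B -> .γ for every B-production
Closure: [S' -> .S, S -> .aA, S -> .bS]


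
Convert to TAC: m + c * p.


Break into single-operator statements:
t1 = c * p
t2 = m + t1


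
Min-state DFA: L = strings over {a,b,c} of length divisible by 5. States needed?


Track length mod 5: states 0..4, accept at 0
Minimal DFA: 5 states


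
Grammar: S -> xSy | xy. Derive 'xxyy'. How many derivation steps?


Derivation: S => xSy => xxyy
Steps: 2


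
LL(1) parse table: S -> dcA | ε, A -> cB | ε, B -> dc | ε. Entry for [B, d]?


For [B, d]: 'd' ∈ FIRST(dc)
Entry: B -> dc


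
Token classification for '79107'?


Pattern: digits only
Type: INTEGER_LITERAL


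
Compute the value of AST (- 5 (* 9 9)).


Evaluate inner: (* 9 9) = 81
Evaluate root: (- 5 81) = -76
Result: -76


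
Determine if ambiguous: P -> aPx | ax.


balanced a^n…x^n: each string has a unique parse
Unambiguous


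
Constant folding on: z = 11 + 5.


11 + 5 = 16 at compile time
Optimized: z = 16


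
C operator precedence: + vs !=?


'+' is additive (level 9); '!=' is equality (level 6)
Higher level binds tighter
'+' has higher precedence than '!='


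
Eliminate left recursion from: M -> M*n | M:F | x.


Left-recursive alternatives: M*n, M:F; non-recursive: x
Introduce M': M -> xM', M' -> *nM' | :FM' | ε


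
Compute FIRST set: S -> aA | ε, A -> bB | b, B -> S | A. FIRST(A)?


Per alternative of A: FIRST(bB) = {b}; FIRST(b) = {b}
FIRST(A) = {b}


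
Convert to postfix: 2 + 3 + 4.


Left to right (same or higher precedence on left)
Postfix: 2 3 + 4 +


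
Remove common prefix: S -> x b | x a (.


Common prefix: 'x'
Factored: S -> x S', S' -> b | a (


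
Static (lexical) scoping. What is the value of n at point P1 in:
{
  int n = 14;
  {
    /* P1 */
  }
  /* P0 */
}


P1's block does not declare n; resolves to the enclosing declaration at depth 0
n = 14


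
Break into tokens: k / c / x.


Scan left to right, longest-match per lexeme
Tokens: ID(k), OP(/), ID(c), OP(/), ID(x)


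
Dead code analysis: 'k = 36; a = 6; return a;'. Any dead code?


k is assigned but never read
Dead: 'k = 36'


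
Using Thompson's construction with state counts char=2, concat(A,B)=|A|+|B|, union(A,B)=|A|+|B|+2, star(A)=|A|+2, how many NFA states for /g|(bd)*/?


Syntax tree has 3 char leaf(s), 1 union(s), 1 star(s)
chars contribute 3×2 = 6; each union adds +2; each star adds +2
Total: 6 + 2 + 2 = 10 states


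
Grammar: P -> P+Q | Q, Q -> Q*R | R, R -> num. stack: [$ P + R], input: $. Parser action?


'R' (not preceded by Q*) is the handle for Q -> R
Action: reduce (Q -> R)


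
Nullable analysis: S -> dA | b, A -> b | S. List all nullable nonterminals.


A nonterminal is nullable iff some alternative derives ε (directly, or every symbol in it is nullable)
Nullable: {}


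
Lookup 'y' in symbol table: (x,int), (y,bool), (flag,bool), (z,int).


Lookup 'y' → type bool


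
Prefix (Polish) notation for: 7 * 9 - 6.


left-to-right (same/higher precedence on left): tree is (- (* 7 9) 6)
Prefix: - * 7 9 6


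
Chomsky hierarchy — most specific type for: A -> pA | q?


Right-linear: every RHS is a terminal or a terminal followed by one nonterminal
Classification: Type 3 (Regular)


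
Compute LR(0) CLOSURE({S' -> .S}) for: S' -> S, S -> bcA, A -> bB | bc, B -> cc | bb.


Start: S' -> .S
For each item with dot before a nonterminal B, add B -> .γ for every B-production
Closure: [S' -> .S, S -> .bcA]


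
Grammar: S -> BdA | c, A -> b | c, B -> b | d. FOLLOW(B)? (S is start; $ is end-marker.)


$ ∈ FOLLOW(S). For each A -> αBβ: add FIRST(β)\{ε} to FOLLOW(B); if β nullable, add FOLLOW(A).
FOLLOW(B) = {d}


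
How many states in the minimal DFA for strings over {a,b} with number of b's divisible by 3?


Track (count of b) mod 3: states 0..2, accept at 0
Minimal DFA: 3 states


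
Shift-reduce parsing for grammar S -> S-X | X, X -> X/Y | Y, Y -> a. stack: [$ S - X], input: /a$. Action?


'/' can extend X; shift to build X -> X/Y
Action: shift


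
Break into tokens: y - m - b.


Scan left to right, longest-match per lexeme
Tokens: ID(y), OP(-), ID(m), OP(-), ID(b)


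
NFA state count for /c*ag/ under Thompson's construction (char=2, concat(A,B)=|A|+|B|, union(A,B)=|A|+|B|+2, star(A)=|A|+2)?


Syntax tree has 3 char leaf(s), 0 union(s), 1 star(s)
chars contribute 3×2 = 6; each union adds +2; each star adds +2
Total: 6 + 0 + 2 = 8 states


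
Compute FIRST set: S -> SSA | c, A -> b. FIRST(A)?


Per alternative of A: FIRST(b) = {b}
FIRST(A) = {b}


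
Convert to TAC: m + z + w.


Break into single-operator statements:
t1 = m + z
t2 = t1 + w


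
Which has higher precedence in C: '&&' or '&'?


'&' is bitwise AND (level 5); '&&' is logical AND (level 2)
Higher level binds tighter
'&' has higher precedence than '&&'


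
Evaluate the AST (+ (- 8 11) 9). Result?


Evaluate inner: (- 8 11) = -3
Evaluate root: (+ -3 9) = 6
Result: 6


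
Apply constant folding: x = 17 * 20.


17 * 20 = 340 at compile time
Optimized: x = 340


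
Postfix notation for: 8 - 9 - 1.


Left to right (same or higher precedence on left)
Postfix: 8 9 - 1 -


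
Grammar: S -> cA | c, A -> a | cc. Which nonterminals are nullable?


A nonterminal is nullable iff some alternative derives ε (directly, or every symbol in it is nullable)
Nullable: {}


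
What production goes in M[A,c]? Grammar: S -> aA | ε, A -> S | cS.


For [A, c]: 'c' ∈ FIRST(cS)
Entry: A -> cS


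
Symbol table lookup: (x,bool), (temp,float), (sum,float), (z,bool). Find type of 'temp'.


Lookup 'temp' → type float


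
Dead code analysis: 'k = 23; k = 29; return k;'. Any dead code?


first assignment to k is overwritten before any read
Dead: 'k = 23'


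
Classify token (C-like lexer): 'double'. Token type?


Pattern: reserved word
Type: KEYWORD


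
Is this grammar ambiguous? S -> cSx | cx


balanced c^n…x^n: each string has a unique parse
Unambiguous


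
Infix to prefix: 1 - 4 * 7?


'*' binds tighter: tree is (- 1 (* 4 7))
Prefix: - 1 * 4 7


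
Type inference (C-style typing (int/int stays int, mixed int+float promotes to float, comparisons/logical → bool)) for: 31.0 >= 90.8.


Operand types: float >= float
Rule: comparison yields bool
Result type: bool


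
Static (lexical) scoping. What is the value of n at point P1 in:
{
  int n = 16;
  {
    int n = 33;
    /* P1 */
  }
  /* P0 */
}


n declared in the same block as P1
n = 33


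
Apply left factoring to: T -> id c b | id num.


Common prefix: 'id'
Factored: T -> id T', T' -> c b | num


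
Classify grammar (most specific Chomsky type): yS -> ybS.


LHS has context (more than one symbol) and |LHS| ≤ |RHS|
Classification: Type 1 (Context-Sensitive)


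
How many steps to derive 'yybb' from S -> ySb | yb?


Derivation: S => ySb => yybb
Steps: 2


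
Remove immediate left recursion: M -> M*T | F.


Left-recursive alternatives: M*T; non-recursive: F
Introduce M': M -> FM', M' -> *TM' | ε


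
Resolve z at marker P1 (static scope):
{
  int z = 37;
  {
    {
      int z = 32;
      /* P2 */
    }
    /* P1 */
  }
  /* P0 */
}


P1's block does not declare z; resolves to the enclosing declaration at depth 0
z = 37


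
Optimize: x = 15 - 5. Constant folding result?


15 - 5 = 10 at compile time
Optimized: x = 10


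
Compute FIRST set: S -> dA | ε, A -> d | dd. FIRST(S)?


Per alternative of S: FIRST(dA) = {d}; FIRST(ε) = {ε}
FIRST(S) = {d, ε}


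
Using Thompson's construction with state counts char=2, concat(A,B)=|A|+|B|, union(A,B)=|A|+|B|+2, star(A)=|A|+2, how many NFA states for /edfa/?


Syntax tree has 4 char leaf(s), 0 union(s), 0 star(s)
chars contribute 4×2 = 8; each union adds +2; each star adds +2
Total: 8 + 0 + 0 = 8 states


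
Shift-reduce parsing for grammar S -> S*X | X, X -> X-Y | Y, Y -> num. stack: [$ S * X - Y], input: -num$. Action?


handle 'X-Y' on top
Action: reduce (X -> X-Y)


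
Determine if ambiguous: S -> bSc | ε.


balanced b^n…c^n: each string has a unique parse
Unambiguous


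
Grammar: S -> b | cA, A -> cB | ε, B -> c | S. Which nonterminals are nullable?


A nonterminal is nullable iff some alternative derives ε (directly, or every symbol in it is nullable)
Nullable: {A}


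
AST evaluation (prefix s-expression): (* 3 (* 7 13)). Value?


Evaluate inner: (* 7 13) = 91
Evaluate root: (* 3 91) = 273
Result: 273


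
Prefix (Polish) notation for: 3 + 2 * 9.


'*' binds tighter: tree is (+ 3 (* 2 9))
Prefix: + 3 * 2 9


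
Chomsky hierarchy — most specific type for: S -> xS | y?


Right-linear: every RHS is a terminal or a terminal followed by one nonterminal
Classification: Type 3 (Regular)


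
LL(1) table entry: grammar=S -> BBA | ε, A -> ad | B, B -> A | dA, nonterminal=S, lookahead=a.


For [S, a]: 'a' ∈ FIRST(BBA)
Entry: S -> BBA


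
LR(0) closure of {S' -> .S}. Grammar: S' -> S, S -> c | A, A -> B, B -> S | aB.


Start: S' -> .S
For each item with dot before a nonterminal B, add B -> .γ for every B-production
Closure: [S' -> .S, S -> .c, S -> .A, A -> .B, B -> .S, B -> .aB]


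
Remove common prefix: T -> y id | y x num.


Common prefix: 'y'
Factored: T -> y T', T' -> id | x num


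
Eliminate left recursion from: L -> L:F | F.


Left-recursive alternatives: L:F; non-recursive: F
Introduce L': L -> FL', L' -> :FL' | ε


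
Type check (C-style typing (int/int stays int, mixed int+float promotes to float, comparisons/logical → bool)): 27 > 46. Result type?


Operand types: int > int
Rule: comparison yields bool
Result type: bool


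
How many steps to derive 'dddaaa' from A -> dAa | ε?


Derivation: A => dAa => ddAaa => dddAaaa => dddaaa
Steps: 4


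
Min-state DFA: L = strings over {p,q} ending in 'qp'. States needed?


Track the longest suffix of input matching a prefix of 'qp': 3 classes (prefixes of length 0..2)
Minimal DFA: 3 states


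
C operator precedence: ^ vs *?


'*' is multiplicative (level 10); '^' is bitwise XOR (level 4)
Higher level binds tighter
'*' has higher precedence than '^'


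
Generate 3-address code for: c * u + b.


Break into single-operator statements:
t1 = c * u
t2 = t1 + b


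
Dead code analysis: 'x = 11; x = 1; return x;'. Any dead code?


first assignment to x is overwritten before any read
Dead: 'x = 11'


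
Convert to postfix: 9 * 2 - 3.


Left to right (same or higher precedence on left)
Postfix: 9 2 * 3 -


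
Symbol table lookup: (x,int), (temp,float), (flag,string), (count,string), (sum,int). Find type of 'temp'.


Lookup 'temp' → type float


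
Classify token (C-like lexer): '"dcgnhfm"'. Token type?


Pattern: double-quoted sequence
Type: STRING_LITERAL


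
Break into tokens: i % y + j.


Scan left to right, longest-match per lexeme
Tokens: ID(i), OP(%), ID(y), OP(+), ID(j)


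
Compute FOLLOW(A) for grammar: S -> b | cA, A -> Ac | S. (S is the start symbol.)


$ ∈ FOLLOW(S). For each A -> αBβ: add FIRST(β)\{ε} to FOLLOW(B); if β nullable, add FOLLOW(A).
FOLLOW(A) = {$, c}


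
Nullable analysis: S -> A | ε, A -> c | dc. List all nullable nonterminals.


A nonterminal is nullable iff some alternative derives ε (directly, or every symbol in it is nullable)
Nullable: {S}


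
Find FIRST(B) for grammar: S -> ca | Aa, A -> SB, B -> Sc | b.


Per alternative of B: FIRST(Sc) = {c}; FIRST(b) = {b}
FIRST(B) = {b, c}


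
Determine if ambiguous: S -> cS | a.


right-linear, alternatives start with distinct terminals 'c' vs 'a': unique leftmost derivation
Unambiguous


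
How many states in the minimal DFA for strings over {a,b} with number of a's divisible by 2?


Track (count of a) mod 2: states 0..1, accept at 0
Minimal DFA: 2 states


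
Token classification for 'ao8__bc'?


Pattern: letter/underscore followed by alphanumerics, not a keyword
Type: IDENTIFIER


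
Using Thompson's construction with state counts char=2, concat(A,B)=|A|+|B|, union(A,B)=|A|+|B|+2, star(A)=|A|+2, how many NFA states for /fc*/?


Syntax tree has 2 char leaf(s), 0 union(s), 1 star(s)
chars contribute 2×2 = 4; each union adds +2; each star adds +2
Total: 4 + 0 + 2 = 6 states


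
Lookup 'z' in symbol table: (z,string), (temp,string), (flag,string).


Lookup 'z' → type string


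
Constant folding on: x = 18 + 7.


18 + 7 = 25 at compile time
Optimized: x = 25


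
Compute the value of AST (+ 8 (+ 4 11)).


Evaluate inner: (+ 4 11) = 15
Evaluate root: (+ 8 15) = 23
Result: 23


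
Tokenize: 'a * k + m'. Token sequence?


Scan left to right, longest-match per lexeme
Tokens: ID(a), OP(*), ID(k), OP(+), ID(m)


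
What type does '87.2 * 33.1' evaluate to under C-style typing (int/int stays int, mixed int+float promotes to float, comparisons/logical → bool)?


Operand types: float * float
Rule: mixed int/float promotes to float; int/int stays int
Result type: float


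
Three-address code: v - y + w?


Break into single-operator statements:
t1 = v - y
t2 = t1 + w


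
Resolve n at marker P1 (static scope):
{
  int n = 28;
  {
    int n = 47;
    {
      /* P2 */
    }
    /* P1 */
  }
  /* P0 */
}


n declared in the same block as P1
n = 47


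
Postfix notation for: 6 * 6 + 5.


Left to right (same or higher precedence on left)
Postfix: 6 6 * 5 +


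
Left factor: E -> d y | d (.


Common prefix: 'd'
Factored: E -> d E', E' -> y | (


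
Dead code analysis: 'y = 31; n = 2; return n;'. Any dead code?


y is assigned but never read
Dead: 'y = 31'


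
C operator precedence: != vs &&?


'!=' is equality (level 6); '&&' is logical AND (level 2)
Higher level binds tighter
'!=' has higher precedence than '&&'


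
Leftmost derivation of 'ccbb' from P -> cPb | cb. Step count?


Derivation: P => cPb => ccbb
Steps: 2


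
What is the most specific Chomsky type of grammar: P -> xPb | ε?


Single nonterminal LHS, but x^n b^n is not regular
Classification: Type 2 (Context-Free)


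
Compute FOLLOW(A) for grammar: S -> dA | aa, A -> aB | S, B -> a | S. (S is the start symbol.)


$ ∈ FOLLOW(S). For each A -> αBβ: add FIRST(β)\{ε} to FOLLOW(B); if β nullable, add FOLLOW(A).
FOLLOW(A) = {$}


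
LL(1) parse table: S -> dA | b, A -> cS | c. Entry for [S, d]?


For [S, d]: 'd' ∈ FIRST(dA)
Entry: S -> dA


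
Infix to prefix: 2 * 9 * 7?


left-to-right (same/higher precedence on left): tree is (* (* 2 9) 7)
Prefix: * * 2 9 7


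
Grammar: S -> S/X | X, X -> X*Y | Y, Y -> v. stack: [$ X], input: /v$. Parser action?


lookahead ∉ {*} so X won't extend; reduce S -> X
Action: reduce (S -> X)


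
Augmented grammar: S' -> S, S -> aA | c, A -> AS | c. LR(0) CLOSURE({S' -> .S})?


Start: S' -> .S
For each item with dot before a nonterminal B, add B -> .γ for every B-production
Closure: [S' -> .S, S -> .aA, S -> .c]


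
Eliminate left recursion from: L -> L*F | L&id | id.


Left-recursive alternatives: L*F, L&id; non-recursive: id
Introduce L': L -> idL', L' -> *FL' | &idL' | ε


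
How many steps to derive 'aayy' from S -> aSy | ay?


Derivation: S => aSy => aayy
Steps: 2


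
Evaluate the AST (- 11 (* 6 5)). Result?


Evaluate inner: (* 6 5) = 30
Evaluate root: (- 11 30) = -19
Result: -19


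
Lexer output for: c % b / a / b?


Scan left to right, longest-match per lexeme
Tokens: ID(c), OP(%), ID(b), OP(/), ID(a), OP(/), ID(b)


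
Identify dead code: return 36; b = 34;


statement follows a return and is unreachable
Dead: 'b = 34'


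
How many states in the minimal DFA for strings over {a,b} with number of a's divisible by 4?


Track (count of a) mod 4: states 0..3, accept at 0
Minimal DFA: 4 states


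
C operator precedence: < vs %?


'%' is multiplicative (level 10); '<' is relational (level 7)
Higher level binds tighter
'%' has higher precedence than '<'


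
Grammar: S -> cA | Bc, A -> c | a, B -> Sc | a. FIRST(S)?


Per alternative of S: FIRST(cA) = {c}; FIRST(Bc) = {a, c}
FIRST(S) = {a, c}


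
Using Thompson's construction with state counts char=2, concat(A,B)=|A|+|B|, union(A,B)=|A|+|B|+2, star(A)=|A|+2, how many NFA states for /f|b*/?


Syntax tree has 2 char leaf(s), 1 union(s), 1 star(s)
chars contribute 2×2 = 4; each union adds +2; each star adds +2
Total: 4 + 2 + 2 = 8 states


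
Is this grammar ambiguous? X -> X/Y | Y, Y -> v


precedence layered via separate nonterminal Y: deterministic
Unambiguous


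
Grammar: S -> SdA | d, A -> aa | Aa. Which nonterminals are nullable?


A nonterminal is nullable iff some alternative derives ε (directly, or every symbol in it is nullable)
Nullable: {}


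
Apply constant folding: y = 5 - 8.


5 - 8 = -3 at compile time
Optimized: y = -3


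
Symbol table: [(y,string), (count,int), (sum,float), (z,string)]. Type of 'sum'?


Lookup 'sum' → type float


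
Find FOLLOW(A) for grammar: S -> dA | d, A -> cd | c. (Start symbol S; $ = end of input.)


$ ∈ FOLLOW(S). For each A -> αBβ: add FIRST(β)\{ε} to FOLLOW(B); if β nullable, add FOLLOW(A).
FOLLOW(A) = {$}


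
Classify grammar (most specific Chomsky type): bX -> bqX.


LHS has context (more than one symbol) and |LHS| ≤ |RHS|
Classification: Type 1 (Context-Sensitive)


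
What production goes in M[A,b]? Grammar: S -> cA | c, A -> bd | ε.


For [A, b]: 'b' ∈ FIRST(bd)
Entry: A -> bd


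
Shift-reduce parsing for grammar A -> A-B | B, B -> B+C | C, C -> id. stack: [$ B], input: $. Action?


lookahead ∉ {+} so B won't extend; reduce A -> B
Action: reduce (A -> B)


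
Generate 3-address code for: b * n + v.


Break into single-operator statements:
t1 = b * n
t2 = t1 + v


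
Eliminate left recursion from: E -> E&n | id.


Left-recursive alternatives: E&n; non-recursive: id
Introduce E': E -> idE', E' -> &nE' | ε


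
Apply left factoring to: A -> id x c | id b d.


Common prefix: 'id'
Factored: A -> id A', A' -> x c | b d


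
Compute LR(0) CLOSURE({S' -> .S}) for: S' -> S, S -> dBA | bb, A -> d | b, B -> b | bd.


Start: S' -> .S
For each item with dot before a nonterminal B, add B -> .γ for every B-production
Closure: [S' -> .S, S -> .dBA, S -> .bb]


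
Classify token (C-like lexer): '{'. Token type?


Pattern: delimiter/punctuation
Type: PUNCTUATION


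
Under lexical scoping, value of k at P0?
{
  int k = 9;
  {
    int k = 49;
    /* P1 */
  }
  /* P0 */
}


k declared in the same block as P0
k = 9


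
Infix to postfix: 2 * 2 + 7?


Left to right (same or higher precedence on left)
Postfix: 2 2 * 7 +
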